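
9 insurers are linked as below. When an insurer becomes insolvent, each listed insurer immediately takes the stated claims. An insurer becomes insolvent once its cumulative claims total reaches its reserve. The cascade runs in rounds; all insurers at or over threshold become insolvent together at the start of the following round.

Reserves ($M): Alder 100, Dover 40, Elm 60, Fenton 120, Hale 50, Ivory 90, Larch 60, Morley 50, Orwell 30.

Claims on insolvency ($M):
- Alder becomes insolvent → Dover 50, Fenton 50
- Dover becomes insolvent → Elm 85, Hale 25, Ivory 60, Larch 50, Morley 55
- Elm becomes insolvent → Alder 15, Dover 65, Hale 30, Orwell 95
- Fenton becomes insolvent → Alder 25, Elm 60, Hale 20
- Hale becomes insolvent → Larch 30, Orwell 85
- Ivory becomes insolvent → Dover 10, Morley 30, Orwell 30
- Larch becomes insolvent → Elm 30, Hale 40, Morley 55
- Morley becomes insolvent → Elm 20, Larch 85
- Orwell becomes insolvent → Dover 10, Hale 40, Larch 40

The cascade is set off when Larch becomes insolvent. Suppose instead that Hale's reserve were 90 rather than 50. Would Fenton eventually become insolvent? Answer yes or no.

With Hale's reserve at 90:
Round 1 — Larch becomes insolvent (initial).
  Elm: +30 → 30 < 60
  Hale: +40 → 40 < 90
  Morley: +55 → 55 ≥ 50
Round 2 — Morley becomes insolvent.
  Elm: +20 → 50 < 60
No further insolvencies.

no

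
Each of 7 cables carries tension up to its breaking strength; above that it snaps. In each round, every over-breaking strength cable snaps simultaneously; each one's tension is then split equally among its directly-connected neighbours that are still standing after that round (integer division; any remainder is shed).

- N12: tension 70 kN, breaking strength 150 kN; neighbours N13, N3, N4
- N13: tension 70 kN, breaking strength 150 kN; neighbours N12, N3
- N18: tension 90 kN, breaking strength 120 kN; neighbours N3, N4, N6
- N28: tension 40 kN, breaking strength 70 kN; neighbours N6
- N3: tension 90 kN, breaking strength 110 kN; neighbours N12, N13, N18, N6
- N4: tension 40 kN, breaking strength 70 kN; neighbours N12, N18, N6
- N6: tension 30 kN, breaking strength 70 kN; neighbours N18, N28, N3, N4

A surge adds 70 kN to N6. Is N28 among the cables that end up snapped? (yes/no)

Round 1 — N6 at 100 > 70. N6 snaps.
  N6 sheds 100 kN to N18, N28, N3, N4: 25 each.
    N18: 90+25 = 115 ≤ 120
    N28: 40+25 = 65 ≤ 70
    N3: 90+25 = 115 > 110
    N4: 40+25 = 65 ≤ 70
Round 2 — N3 snaps.
  N3 sheds 115 kN to N12, N13, N18: 38 each (1 lost).
    N12: 70+38 = 108 ≤ 150
    N13: 70+38 = 108 ≤ 150
    N18: 115+38 = 153 > 120
Round 3 — N18 snaps.
  N18 sheds 153 kN to N4: 153 each.
    N4: 65+153 = 218 > 70
Round 4 — N4 snaps.
  N4 sheds 218 kN to N12: 218 each.
    N12: 108+218 = 326 > 150
Round 5 — N12 snaps.
  N12 sheds 326 kN to N13: 326 each.
    N13: 108+326 = 434 > 150
Round 6 — N13 snaps.
  N13 sheds 434 kN: no online neighbours, lost.
No further breaks.

no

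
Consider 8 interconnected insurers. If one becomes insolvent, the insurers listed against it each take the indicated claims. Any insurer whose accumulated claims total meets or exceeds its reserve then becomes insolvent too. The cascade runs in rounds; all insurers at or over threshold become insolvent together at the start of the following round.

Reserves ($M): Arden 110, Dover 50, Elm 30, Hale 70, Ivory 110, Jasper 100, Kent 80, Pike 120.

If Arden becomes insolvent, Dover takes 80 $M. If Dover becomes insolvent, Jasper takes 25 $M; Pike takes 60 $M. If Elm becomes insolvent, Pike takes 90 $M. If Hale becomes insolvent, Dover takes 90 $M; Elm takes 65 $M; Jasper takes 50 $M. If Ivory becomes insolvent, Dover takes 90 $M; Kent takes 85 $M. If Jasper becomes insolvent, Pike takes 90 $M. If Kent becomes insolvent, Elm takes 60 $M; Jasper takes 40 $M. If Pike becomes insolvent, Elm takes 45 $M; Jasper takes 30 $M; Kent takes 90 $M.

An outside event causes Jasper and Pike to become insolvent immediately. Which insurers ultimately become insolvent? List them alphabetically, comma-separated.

Elm, Jasper, Kent, Pike

Round 1 — Jasper, Pike become insolvent (initial).
  Elm: +45 → 45 ≥ 30
  Kent: +90 → 90 ≥ 80
Round 2 — Elm, Kent become insolvent.
No further insolvencies.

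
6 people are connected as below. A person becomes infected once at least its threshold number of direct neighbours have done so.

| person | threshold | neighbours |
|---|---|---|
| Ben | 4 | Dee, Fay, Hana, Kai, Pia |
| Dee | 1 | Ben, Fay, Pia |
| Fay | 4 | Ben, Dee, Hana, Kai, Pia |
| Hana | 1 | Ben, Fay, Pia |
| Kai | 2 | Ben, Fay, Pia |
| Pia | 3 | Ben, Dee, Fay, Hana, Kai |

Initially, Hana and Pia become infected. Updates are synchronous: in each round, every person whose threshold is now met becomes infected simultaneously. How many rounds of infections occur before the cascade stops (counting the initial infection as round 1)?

Round 1 — Hana, Pia become infected (initial).
Round 2 — checking thresholds:
  Ben: 2 of 5 neighbours < 4, not yet.
  Dee: 1 of 3 neighbours ≥ 1, becomes infected.
  Fay: 2 of 5 neighbours < 4, not yet.
  Kai: 1 of 3 neighbours < 2, not yet.
Round 3 — no new infections; cascade stops.

2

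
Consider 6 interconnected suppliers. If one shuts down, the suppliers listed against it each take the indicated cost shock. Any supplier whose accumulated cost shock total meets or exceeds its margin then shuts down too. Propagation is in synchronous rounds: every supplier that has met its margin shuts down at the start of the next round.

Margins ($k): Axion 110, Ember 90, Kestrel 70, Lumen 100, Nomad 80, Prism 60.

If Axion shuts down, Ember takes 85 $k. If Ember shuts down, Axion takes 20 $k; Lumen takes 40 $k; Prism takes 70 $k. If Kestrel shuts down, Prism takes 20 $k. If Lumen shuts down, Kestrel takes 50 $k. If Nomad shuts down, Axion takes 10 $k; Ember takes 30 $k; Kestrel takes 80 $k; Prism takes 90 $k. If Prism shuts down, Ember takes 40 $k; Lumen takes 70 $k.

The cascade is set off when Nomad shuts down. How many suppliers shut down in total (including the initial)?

Round 1 — Nomad shuts down (initial).
  Axion: +10 → 10 < 110
  Ember: +30 → 30 < 90
  Kestrel: +80 → 80 ≥ 70
  Prism: +90 → 90 ≥ 60
Round 2 — Kestrel, Prism shut down.
  Ember: +40 → 70 < 90
  Lumen: +70 → 70 < 100
No further shutdowns.

3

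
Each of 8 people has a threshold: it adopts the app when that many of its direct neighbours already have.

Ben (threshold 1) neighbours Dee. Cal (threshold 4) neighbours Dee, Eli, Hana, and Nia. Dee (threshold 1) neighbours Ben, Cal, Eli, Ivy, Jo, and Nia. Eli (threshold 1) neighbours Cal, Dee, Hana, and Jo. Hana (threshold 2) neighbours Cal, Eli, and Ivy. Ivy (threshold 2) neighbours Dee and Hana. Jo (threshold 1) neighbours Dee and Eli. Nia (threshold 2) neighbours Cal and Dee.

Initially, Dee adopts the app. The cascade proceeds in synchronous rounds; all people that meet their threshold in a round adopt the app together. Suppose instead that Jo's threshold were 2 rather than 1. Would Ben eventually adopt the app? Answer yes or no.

yes

With Jo's threshold at 2:
Round 1 — Dee adopts the app (initial).
Round 2 — checking thresholds:
  Ben: 1 of 1 neighbours ≥ 1, adopts the app.
  Cal: 1 of 4 neighbours < 4, not yet.
  Eli: 1 of 4 neighbours ≥ 1, adopts the app.
  Ivy: 1 of 2 neighbours < 2, not yet.
  Jo: 1 of 2 neighbours < 2, not yet.
  Nia: 1 of 2 neighbours < 2, not yet.
Round 3 — checking thresholds:
  Cal: 2 of 4 neighbours < 4, not yet.
  Hana: 1 of 3 neighbours < 2, not yet.
  Ivy: 1 of 2 neighbours < 2, not yet.
  Jo: 2 of 2 neighbours ≥ 2, adopts the app.
  Nia: 1 of 2 neighbours < 2, not yet.
Round 4 — no new adoptions; cascade stops.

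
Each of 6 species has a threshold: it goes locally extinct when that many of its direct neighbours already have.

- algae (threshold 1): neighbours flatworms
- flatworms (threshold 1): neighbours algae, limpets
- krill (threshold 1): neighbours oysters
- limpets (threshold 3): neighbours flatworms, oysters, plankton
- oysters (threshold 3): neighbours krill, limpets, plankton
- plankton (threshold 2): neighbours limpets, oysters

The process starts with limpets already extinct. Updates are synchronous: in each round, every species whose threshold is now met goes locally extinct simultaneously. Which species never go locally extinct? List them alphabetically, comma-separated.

krill, oysters, plankton

Round 1 — limpets goes locally extinct (initial).
Round 2 — checking thresholds:
  flatworms: 1 of 2 neighbours ≥ 1, goes locally extinct.
  oysters: 1 of 3 neighbours < 3, below threshold.
  plankton: 1 of 2 neighbours < 2, below threshold.
Round 3 — checking thresholds:
  algae: 1 of 1 neighbours ≥ 1, goes locally extinct.
  oysters: 1 of 3 neighbours < 3, below threshold.
  plankton: 1 of 2 neighbours < 2, below threshold.
Round 4 — no new extinctions; cascade stops.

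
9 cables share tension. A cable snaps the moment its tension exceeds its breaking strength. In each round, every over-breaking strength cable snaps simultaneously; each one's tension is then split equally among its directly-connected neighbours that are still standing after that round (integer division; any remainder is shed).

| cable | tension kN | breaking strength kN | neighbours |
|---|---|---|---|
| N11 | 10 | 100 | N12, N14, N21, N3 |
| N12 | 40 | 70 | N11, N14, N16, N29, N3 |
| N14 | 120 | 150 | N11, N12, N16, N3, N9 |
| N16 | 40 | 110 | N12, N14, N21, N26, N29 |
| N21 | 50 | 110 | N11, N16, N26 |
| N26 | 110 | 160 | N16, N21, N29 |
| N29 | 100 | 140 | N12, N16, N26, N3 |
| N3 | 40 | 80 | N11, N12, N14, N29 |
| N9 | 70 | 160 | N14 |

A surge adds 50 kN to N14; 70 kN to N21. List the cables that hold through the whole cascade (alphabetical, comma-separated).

N9

Round 1 — N14 at 170 > 150; N21 at 120 > 110. N14, N21 snap.
  N14 sheds 170 kN to N11, N12, N16, N3, N9: 34 each.
    N11: 10+34 = 44 ≤ 100
    N12: 40+34 = 74 > 70
    N16: 40+34 = 74 ≤ 110
    N3: 40+34 = 74 ≤ 80
    N9: 70+34 = 104 ≤ 160
  N21 sheds 120 kN to N11, N16, N26: 40 each.
    N11: 44+40 = 84 ≤ 100
    N16: 74+40 = 114 > 110
    N26: 110+40 = 150 ≤ 160
Round 2 — N12, N16 snap.
  N12 sheds 74 kN to N11, N29, N3: 24 each (2 lost).
    N11: 84+24 = 108 > 100
    N29: 100+24 = 124 ≤ 140
    N3: 74+24 = 98 > 80
  N16 sheds 114 kN to N26, N29: 57 each.
    N26: 150+57 = 207 > 160
    N29: 124+57 = 181 > 140
Round 3 — N11, N26, N29, N3 snap.
  N11 sheds 108 kN: no online neighbours, lost.
  N26 sheds 207 kN: no online neighbours, lost.
  N29 sheds 181 kN: no online neighbours, lost.
  N3 sheds 98 kN: no online neighbours, lost.
No further breaks.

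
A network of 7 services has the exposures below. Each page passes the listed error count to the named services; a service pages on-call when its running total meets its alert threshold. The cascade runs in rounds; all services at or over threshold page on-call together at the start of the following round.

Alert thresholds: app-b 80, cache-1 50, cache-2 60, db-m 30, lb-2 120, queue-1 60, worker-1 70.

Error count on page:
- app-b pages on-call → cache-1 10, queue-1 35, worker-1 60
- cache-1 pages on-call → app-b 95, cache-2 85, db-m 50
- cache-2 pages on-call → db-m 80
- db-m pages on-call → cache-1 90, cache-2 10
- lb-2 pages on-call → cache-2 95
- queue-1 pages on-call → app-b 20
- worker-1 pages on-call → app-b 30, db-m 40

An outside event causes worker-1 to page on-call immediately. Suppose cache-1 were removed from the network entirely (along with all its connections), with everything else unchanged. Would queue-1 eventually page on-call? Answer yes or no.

no

With cache-1 removed:
Round 1 — worker-1 pages on-call (initial).
  app-b: +30 → 30 < 80
  db-m: +40 → 40 ≥ 30
Round 2 — db-m pages on-call.
  cache-2: +10 → 10 < 60
No further pages.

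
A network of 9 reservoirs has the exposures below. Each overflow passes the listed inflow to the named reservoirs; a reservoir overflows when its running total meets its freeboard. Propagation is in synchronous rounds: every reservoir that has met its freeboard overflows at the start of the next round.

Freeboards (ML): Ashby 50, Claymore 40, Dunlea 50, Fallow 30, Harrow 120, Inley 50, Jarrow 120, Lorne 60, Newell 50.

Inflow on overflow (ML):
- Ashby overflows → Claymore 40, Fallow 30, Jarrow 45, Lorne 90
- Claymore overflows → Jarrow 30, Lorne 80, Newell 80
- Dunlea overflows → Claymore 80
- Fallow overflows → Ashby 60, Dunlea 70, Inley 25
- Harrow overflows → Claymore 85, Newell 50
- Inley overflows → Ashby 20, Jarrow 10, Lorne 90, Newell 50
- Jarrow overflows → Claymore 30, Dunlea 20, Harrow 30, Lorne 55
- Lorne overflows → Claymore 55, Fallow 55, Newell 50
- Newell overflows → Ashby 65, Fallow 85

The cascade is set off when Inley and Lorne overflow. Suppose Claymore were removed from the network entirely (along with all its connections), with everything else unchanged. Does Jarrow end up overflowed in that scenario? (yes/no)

With Claymore removed:
Round 1 — Inley, Lorne overflow (initial).
  Ashby: +20 → 20 < 50
  Fallow: +55 → 55 ≥ 30
  Jarrow: +10 → 10 < 120
  Newell: +50+50 → 100 ≥ 50
Round 2 — Fallow, Newell overflow.
  Ashby: +60+65 → 145 ≥ 50
  Dunlea: +70 → 70 ≥ 50
Round 3 — Ashby, Dunlea overflow.
  Jarrow: +45 → 55 < 120
No further overflows.

no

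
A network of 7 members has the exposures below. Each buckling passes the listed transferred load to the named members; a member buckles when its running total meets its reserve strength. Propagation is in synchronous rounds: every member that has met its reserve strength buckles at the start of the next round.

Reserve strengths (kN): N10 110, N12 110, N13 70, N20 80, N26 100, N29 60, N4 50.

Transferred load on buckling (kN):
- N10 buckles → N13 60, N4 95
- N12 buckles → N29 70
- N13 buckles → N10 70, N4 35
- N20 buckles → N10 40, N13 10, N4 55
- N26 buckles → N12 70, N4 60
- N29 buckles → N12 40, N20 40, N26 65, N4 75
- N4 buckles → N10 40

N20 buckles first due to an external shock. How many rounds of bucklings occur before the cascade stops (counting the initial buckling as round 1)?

2

Round 1 — N20 buckles (initial).
  N10: +40 → 40 < 110
  N13: +10 → 10 < 70
  N4: +55 → 55 ≥ 50
Round 2 — N4 buckles.
  N10: +40 → 80 < 110
No further bucklings.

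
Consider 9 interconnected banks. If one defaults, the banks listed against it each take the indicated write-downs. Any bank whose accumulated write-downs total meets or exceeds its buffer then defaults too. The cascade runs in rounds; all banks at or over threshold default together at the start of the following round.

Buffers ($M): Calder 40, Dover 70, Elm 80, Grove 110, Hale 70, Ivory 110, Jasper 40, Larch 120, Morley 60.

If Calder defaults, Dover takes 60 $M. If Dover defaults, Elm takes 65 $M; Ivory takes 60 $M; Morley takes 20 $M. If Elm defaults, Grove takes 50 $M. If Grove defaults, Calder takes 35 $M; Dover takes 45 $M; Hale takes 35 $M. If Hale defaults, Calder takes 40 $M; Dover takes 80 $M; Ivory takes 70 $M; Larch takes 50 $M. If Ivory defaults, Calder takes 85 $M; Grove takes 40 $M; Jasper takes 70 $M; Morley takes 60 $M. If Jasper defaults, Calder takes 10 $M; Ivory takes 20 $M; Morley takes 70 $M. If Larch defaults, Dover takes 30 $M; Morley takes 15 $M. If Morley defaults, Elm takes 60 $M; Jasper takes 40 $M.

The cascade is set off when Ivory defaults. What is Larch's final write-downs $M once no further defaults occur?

0

Round 1 — Ivory defaults (initial).
  Calder: +85 → 85 ≥ 40
  Grove: +40 → 40 < 110
  Jasper: +70 → 70 ≥ 40
  Morley: +60 → 60 ≥ 60
Round 2 — Calder, Jasper, Morley default.
  Dover: +60 → 60 < 70
  Elm: +60 → 60 < 80
No further defaults.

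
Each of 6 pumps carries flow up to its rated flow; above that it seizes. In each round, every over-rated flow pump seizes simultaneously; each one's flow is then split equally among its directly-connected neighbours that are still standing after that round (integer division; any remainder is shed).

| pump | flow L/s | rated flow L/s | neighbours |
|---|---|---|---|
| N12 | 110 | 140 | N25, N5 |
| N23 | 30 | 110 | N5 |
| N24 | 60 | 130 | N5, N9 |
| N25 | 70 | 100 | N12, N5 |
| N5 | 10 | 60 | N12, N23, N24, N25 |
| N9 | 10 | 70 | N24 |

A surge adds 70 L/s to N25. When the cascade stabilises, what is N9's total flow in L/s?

Round 1 — N25 at 140 > 100. N25 seizes.
  N25 sheds 140 L/s to N12, N5: 70 each.
    N12: 110+70 = 180 > 140
    N5: 10+70 = 80 > 60
Round 2 — N12, N5 seize.
  N12 sheds 180 L/s: no online neighbours, lost.
  N5 sheds 80 L/s to N23, N24: 40 each.
    N23: 30+40 = 70 ≤ 110
    N24: 60+40 = 100 ≤ 130
No further seizures.

10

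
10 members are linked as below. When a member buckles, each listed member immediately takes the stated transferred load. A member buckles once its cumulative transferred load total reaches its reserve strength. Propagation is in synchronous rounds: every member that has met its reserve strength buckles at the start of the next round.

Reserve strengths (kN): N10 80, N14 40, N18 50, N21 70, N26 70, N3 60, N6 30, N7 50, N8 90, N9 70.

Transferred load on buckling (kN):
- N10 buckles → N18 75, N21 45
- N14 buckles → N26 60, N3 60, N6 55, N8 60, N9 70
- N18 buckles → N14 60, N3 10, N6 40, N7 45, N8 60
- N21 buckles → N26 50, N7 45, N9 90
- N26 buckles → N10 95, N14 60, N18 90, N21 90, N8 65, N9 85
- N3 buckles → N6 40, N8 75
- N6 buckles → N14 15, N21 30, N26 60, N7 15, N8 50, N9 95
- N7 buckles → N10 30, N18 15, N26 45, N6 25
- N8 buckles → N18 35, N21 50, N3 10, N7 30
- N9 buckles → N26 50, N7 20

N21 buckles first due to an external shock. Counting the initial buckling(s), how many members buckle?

Round 1 — N21 buckles (initial).
  N26: +50 → 50 < 70
  N7: +45 → 45 < 50
  N9: +90 → 90 ≥ 70
Round 2 — N9 buckles.
  N26: +50 → 100 ≥ 70
  N7: +20 → 65 ≥ 50
Round 3 — N26, N7 buckle.
  N10: +95+30 → 125 ≥ 80
  N14: +60 → 60 ≥ 40
  N18: +90+15 → 105 ≥ 50
  N6: +25 → 25 < 30
  N8: +65 → 65 < 90
Round 4 — N10, N14, N18 buckle.
  N3: +60+10 → 70 ≥ 60
  N6: +55+40 → 120 ≥ 30
  N8: +60+60 → 185 ≥ 90
Round 5 — N3, N6, N8 buckle.
No further bucklings.

10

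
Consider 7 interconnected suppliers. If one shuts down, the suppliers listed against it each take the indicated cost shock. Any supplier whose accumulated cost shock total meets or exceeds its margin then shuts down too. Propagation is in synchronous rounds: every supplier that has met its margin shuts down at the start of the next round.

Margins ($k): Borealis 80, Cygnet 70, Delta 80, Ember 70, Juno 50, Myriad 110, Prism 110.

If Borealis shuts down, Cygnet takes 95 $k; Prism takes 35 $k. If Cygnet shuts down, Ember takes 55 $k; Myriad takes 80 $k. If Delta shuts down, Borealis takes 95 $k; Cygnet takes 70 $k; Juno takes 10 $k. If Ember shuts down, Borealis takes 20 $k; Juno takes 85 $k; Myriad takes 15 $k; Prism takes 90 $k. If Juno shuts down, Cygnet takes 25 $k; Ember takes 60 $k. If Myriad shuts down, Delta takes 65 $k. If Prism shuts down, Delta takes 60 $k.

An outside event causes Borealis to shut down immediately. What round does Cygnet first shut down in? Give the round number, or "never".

2

Round 1 — Borealis shuts down (initial).
  Cygnet: +95 → 95 ≥ 70
  Prism: +35 → 35 < 110
Round 2 — Cygnet shuts down.
  Ember: +55 → 55 < 70
  Myriad: +80 → 80 < 110
No further shutdowns.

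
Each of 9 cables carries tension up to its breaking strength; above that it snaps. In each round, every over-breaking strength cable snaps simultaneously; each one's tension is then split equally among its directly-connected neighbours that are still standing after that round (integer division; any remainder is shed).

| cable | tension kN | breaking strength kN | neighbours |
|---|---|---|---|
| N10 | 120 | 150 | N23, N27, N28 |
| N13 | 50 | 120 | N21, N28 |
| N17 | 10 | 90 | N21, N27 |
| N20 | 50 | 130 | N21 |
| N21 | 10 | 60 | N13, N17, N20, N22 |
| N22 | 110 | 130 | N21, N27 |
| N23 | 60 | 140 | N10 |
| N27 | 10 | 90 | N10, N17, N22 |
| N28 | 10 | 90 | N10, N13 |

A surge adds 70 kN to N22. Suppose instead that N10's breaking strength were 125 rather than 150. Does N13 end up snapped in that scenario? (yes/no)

With N10's breaking strength at 125:
Round 1 — N22 at 180 > 130. N22 snaps.
  N22 sheds 180 kN to N21, N27: 90 each.
    N21: 10+90 = 100 > 60
    N27: 10+90 = 100 > 90
Round 2 — N21, N27 snap.
  N21 sheds 100 kN to N13, N17, N20: 33 each (1 lost).
    N13: 50+33 = 83 ≤ 120
    N17: 10+33 = 43 ≤ 90
    N20: 50+33 = 83 ≤ 130
  N27 sheds 100 kN to N10, N17: 50 each.
    N10: 120+50 = 170 > 125
    N17: 43+50 = 93 > 90
Round 3 — N10, N17 snap.
  N10 sheds 170 kN to N23, N28: 85 each.
    N23: 60+85 = 145 > 140
    N28: 10+85 = 95 > 90
  N17 sheds 93 kN: no online neighbours, lost.
Round 4 — N23, N28 snap.
  N23 sheds 145 kN: no online neighbours, lost.
  N28 sheds 95 kN to N13: 95 each.
    N13: 83+95 = 178 > 120
Round 5 — N13 snaps.
  N13 sheds 178 kN: no online neighbours, lost.
No further breaks.

yes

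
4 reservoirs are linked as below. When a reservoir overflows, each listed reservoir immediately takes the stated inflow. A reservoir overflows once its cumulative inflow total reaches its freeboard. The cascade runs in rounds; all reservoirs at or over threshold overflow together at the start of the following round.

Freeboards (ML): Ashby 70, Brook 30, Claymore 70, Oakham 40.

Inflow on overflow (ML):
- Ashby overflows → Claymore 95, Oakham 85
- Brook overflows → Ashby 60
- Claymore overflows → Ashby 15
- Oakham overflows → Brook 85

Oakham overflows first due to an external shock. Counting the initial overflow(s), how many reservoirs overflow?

2

Round 1 — Oakham overflows (initial).
  Brook: +85 → 85 ≥ 30
Round 2 — Brook overflows.
  Ashby: +60 → 60 < 70
No further overflows.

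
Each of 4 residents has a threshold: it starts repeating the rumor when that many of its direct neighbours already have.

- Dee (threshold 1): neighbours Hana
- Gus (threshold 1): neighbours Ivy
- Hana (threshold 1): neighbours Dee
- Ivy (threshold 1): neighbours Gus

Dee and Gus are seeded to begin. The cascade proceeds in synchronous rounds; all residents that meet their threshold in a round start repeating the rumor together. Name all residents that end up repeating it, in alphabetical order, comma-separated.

Dee, Gus, Hana, Ivy

Round 1 — Dee, Gus start repeating the rumor (initial).
Round 2 — checking thresholds:
  Hana: 1 of 1 neighbours ≥ 1, starts repeating the rumor.
  Ivy: 1 of 1 neighbours ≥ 1, starts repeating the rumor.
Round 3 — no new spreads; cascade stops.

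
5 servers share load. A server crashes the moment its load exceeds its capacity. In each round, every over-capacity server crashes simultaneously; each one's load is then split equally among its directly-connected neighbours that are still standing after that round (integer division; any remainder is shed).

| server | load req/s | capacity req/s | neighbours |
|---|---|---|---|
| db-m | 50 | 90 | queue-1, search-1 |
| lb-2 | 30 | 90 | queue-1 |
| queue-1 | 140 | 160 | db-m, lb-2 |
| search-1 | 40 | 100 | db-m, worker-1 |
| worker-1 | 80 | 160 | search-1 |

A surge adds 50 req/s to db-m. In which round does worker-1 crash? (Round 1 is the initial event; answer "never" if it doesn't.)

never

Round 1 — db-m at 100 > 90. db-m crashes.
  db-m sheds 100 req/s to queue-1, search-1: 50 each.
    queue-1: 140+50 = 190 > 160
    search-1: 40+50 = 90 ≤ 100
Round 2 — queue-1 crashes.
  queue-1 sheds 190 req/s to lb-2: 190 each.
    lb-2: 30+190 = 220 > 90
Round 3 — lb-2 crashes.
  lb-2 sheds 220 req/s: no online neighbours, lost.
No further crashes.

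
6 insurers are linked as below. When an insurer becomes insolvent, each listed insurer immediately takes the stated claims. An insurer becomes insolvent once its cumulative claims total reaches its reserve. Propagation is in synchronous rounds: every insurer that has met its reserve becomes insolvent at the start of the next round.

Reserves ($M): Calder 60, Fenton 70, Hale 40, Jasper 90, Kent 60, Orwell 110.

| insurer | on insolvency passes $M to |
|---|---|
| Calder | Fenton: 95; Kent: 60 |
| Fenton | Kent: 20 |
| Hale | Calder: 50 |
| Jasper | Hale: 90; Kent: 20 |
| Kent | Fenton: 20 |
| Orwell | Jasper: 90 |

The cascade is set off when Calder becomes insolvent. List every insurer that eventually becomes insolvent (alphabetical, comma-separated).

Round 1 — Calder becomes insolvent (initial).
  Fenton: +95 → 95 ≥ 70
  Kent: +60 → 60 ≥ 60
Round 2 — Fenton, Kent become insolvent.
No further insolvencies.

Calder, Fenton, Kent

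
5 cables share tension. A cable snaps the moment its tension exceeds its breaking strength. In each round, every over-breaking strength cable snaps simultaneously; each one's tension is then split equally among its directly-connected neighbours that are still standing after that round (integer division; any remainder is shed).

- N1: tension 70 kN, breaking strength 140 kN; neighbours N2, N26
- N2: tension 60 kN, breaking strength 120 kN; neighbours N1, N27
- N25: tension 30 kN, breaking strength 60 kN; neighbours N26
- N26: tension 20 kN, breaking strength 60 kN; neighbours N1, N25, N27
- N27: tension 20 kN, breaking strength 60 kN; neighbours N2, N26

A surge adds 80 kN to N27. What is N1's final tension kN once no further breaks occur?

Round 1 — N27 at 100 > 60. N27 snaps.
  N27 sheds 100 kN to N2, N26: 50 each.
    N2: 60+50 = 110 ≤ 120
    N26: 20+50 = 70 > 60
Round 2 — N26 snaps.
  N26 sheds 70 kN to N1, N25: 35 each.
    N1: 70+35 = 105 ≤ 140
    N25: 30+35 = 65 > 60
Round 3 — N25 snaps.
  N25 sheds 65 kN: no online neighbours, lost.
No further breaks.

105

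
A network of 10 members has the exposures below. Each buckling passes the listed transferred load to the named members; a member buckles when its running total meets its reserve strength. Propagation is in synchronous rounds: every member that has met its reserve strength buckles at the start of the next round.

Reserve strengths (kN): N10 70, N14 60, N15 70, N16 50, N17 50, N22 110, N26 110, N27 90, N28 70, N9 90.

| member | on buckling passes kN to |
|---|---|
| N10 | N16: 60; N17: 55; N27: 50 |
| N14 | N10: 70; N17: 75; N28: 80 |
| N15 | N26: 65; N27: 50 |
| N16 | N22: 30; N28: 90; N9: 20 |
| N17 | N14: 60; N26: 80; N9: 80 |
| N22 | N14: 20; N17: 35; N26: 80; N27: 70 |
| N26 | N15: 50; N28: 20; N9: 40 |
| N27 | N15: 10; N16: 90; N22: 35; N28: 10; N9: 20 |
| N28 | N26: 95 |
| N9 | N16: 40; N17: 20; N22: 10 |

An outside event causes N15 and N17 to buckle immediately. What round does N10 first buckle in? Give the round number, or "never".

3

Round 1 — N15, N17 buckle (initial).
  N14: +60 → 60 ≥ 60
  N26: +65+80 → 145 ≥ 110
  N27: +50 → 50 < 90
  N9: +80 → 80 < 90
Round 2 — N14, N26 buckle.
  N10: +70 → 70 ≥ 70
  N28: +80+20 → 100 ≥ 70
  N9: +40 → 120 ≥ 90
Round 3 — N10, N28, N9 buckle.
  N16: +60+40 → 100 ≥ 50
  N22: +10 → 10 < 110
  N27: +50 → 100 ≥ 90
Round 4 — N16, N27 buckle.
  N22: +30+35 → 75 < 110
No further bucklings.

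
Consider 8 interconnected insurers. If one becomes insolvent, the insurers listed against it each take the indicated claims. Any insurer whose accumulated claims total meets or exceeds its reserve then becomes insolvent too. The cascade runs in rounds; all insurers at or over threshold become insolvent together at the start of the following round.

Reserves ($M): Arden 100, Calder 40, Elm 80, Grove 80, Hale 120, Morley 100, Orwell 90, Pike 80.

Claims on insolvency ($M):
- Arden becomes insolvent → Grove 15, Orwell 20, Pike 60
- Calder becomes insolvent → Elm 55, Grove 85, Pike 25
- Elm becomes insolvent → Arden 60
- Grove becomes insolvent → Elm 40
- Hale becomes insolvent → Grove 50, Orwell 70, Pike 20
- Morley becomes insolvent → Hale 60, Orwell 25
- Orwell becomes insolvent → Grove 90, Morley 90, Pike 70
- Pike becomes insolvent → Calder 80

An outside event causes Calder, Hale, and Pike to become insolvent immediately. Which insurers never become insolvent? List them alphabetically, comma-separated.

Round 1 — Calder, Hale, Pike become insolvent (initial).
  Elm: +55 → 55 < 80
  Grove: +85+50 → 135 ≥ 80
  Orwell: +70 → 70 < 90
Round 2 — Grove becomes insolvent.
  Elm: +40 → 95 ≥ 80
Round 3 — Elm becomes insolvent.
  Arden: +60 → 60 < 100
No further insolvencies.

Arden, Morley, Orwell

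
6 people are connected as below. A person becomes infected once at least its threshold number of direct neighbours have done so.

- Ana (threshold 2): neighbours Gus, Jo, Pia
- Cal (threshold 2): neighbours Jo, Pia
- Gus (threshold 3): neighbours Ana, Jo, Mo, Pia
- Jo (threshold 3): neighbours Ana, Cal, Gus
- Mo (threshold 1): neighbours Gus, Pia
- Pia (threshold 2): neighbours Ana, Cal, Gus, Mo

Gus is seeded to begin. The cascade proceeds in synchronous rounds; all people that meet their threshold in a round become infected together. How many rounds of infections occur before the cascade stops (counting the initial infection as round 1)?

Round 1 — Gus becomes infected (initial).
Round 2 — checking thresholds:
  Ana: 1 of 3 neighbours < 2, holds.
  Jo: 1 of 3 neighbours < 3, holds.
  Mo: 1 of 2 neighbours ≥ 1, becomes infected.
  Pia: 1 of 4 neighbours < 2, holds.
Round 3 — checking thresholds:
  Ana: 1 of 3 neighbours < 2, holds.
  Jo: 1 of 3 neighbours < 3, holds.
  Pia: 2 of 4 neighbours ≥ 2, becomes infected.
Round 4 — checking thresholds:
  Ana: 2 of 3 neighbours ≥ 2, becomes infected.
  Cal: 1 of 2 neighbours < 2, holds.
  Jo: 1 of 3 neighbours < 3, holds.
Round 5 — no new infections; cascade stops.

4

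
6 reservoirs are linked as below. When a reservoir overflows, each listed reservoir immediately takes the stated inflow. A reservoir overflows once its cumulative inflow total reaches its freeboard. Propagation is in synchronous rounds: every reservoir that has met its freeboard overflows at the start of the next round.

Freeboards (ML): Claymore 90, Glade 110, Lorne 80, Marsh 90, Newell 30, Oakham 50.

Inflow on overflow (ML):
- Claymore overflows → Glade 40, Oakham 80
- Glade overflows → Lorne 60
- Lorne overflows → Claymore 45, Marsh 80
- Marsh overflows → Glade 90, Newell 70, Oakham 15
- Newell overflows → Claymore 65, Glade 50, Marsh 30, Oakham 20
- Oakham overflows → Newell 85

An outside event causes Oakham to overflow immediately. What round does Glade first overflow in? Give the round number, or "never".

Round 1 — Oakham overflows (initial).
  Newell: +85 → 85 ≥ 30
Round 2 — Newell overflows.
  Claymore: +65 → 65 < 90
  Glade: +50 → 50 < 110
  Marsh: +30 → 30 < 90
No further overflows.

never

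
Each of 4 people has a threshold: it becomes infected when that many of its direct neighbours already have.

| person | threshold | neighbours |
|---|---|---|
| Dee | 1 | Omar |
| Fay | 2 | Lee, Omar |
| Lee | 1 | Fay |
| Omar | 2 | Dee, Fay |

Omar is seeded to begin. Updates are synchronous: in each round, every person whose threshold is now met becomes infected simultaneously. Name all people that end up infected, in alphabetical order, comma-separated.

Round 1 — Omar becomes infected (initial).
Round 2 — checking thresholds:
  Dee: 1 of 1 neighbours ≥ 1, becomes infected.
  Fay: 1 of 2 neighbours < 2, holds.
Round 3 — no new infections; cascade stops.

Dee, Omar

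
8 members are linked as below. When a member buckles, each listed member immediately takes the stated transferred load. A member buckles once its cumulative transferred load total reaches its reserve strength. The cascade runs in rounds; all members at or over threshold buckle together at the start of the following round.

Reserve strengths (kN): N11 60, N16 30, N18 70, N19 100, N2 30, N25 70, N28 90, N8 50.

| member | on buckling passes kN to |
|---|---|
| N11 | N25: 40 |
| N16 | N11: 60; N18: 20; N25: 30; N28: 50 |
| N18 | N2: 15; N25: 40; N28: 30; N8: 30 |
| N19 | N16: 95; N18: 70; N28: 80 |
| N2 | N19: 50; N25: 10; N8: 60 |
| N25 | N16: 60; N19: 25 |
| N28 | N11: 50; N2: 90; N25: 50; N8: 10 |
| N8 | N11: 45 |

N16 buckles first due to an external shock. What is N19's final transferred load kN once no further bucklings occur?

Round 1 — N16 buckles (initial).
  N11: +60 → 60 ≥ 60
  N18: +20 → 20 < 70
  N25: +30 → 30 < 70
  N28: +50 → 50 < 90
Round 2 — N11 buckles.
  N25: +40 → 70 ≥ 70
Round 3 — N25 buckles.
  N19: +25 → 25 < 100
No further bucklings.

25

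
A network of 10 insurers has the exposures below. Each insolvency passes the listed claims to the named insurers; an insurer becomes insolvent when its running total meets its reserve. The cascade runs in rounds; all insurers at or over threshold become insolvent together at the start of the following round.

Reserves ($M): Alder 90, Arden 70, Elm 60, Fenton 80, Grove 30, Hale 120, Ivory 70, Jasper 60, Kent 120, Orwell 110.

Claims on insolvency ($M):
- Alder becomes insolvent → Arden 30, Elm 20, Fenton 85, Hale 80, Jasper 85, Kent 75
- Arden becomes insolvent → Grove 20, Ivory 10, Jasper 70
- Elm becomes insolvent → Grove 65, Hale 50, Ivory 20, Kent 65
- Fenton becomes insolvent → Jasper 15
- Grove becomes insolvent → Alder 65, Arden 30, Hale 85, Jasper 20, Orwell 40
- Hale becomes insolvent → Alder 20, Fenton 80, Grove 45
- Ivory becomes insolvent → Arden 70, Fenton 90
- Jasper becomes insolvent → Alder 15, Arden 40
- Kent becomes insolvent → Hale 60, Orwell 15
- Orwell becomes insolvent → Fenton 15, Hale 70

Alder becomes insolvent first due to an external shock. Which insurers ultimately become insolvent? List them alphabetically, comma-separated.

Alder, Arden, Fenton, Jasper

Round 1 — Alder becomes insolvent (initial).
  Arden: +30 → 30 < 70
  Elm: +20 → 20 < 60
  Fenton: +85 → 85 ≥ 80
  Hale: +80 → 80 < 120
  Jasper: +85 → 85 ≥ 60
  Kent: +75 → 75 < 120
Round 2 — Fenton, Jasper become insolvent.
  Arden: +40 → 70 ≥ 70
Round 3 — Arden becomes insolvent.
  Grove: +20 → 20 < 30
  Ivory: +10 → 10 < 70
No further insolvencies.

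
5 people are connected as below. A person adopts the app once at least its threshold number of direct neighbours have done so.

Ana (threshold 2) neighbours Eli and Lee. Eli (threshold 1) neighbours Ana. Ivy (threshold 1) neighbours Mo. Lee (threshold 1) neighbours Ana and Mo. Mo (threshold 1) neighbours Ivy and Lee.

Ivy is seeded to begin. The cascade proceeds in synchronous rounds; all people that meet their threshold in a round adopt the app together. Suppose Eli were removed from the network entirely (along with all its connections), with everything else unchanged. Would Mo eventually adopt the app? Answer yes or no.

With Eli removed:
Round 1 — Ivy adopts the app (initial).
Round 2 — checking thresholds:
  Mo: 1 of 2 neighbours ≥ 1, adopts the app.
Round 3 — checking thresholds:
  Lee: 1 of 2 neighbours ≥ 1, adopts the app.
Round 4 — no new adoptions; cascade stops.

yes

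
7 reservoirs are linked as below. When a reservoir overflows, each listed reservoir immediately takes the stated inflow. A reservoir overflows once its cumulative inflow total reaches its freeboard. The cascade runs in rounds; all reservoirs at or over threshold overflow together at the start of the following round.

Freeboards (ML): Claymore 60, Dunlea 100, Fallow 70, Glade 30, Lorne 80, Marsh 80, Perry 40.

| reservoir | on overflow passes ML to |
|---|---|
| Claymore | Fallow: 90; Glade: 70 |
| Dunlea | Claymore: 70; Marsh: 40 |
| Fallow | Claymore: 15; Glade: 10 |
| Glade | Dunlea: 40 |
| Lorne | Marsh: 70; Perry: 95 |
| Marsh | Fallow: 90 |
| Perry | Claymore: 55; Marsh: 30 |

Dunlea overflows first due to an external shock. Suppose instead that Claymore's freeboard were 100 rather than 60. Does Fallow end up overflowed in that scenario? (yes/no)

no

With Claymore's freeboard at 100:
Round 1 — Dunlea overflows (initial).
  Claymore: +70 → 70 < 100
  Marsh: +40 → 40 < 80
No further overflows.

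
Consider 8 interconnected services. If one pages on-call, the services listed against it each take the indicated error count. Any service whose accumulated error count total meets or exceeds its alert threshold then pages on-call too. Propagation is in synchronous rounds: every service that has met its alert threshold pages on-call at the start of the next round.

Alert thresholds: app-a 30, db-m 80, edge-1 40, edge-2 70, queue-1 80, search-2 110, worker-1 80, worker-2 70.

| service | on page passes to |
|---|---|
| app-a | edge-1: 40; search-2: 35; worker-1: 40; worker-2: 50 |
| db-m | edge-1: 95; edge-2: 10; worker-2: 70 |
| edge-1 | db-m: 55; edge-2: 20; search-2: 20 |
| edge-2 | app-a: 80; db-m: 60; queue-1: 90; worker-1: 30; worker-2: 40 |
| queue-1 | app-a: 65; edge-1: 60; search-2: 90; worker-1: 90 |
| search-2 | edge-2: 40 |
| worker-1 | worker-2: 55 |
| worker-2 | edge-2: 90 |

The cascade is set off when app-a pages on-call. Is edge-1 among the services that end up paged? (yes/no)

yes

Round 1 — app-a pages on-call (initial).
  edge-1: +40 → 40 ≥ 40
  search-2: +35 → 35 < 110
  worker-1: +40 → 40 < 80
  worker-2: +50 → 50 < 70
Round 2 — edge-1 pages on-call.
  db-m: +55 → 55 < 80
  edge-2: +20 → 20 < 70
  search-2: +20 → 55 < 110
No further pages.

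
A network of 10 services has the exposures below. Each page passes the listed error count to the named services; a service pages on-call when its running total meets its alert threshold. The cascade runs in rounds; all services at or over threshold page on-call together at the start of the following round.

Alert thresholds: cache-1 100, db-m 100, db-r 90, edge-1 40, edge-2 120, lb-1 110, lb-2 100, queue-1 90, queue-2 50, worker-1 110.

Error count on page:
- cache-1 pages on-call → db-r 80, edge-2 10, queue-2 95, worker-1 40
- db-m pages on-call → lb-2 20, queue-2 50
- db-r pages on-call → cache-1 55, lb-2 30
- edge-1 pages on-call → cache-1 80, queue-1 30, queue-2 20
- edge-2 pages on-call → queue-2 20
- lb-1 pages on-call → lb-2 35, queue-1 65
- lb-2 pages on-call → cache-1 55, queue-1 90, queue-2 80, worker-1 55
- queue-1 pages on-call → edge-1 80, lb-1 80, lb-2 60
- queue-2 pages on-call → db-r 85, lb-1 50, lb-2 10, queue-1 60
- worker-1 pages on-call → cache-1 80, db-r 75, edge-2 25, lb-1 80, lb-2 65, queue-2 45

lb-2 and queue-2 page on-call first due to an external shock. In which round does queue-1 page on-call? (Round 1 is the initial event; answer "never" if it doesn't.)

2

Round 1 — lb-2, queue-2 page on-call (initial).
  cache-1: +55 → 55 < 100
  db-r: +85 → 85 < 90
  lb-1: +50 → 50 < 110
  queue-1: +90+60 → 150 ≥ 90
  worker-1: +55 → 55 < 110
Round 2 — queue-1 pages on-call.
  edge-1: +80 → 80 ≥ 40
  lb-1: +80 → 130 ≥ 110
Round 3 — edge-1, lb-1 page on-call.
  cache-1: +80 → 135 ≥ 100
Round 4 — cache-1 pages on-call.
  db-r: +80 → 165 ≥ 90
  edge-2: +10 → 10 < 120
  worker-1: +40 → 95 < 110
Round 5 — db-r pages on-call.
No further pages.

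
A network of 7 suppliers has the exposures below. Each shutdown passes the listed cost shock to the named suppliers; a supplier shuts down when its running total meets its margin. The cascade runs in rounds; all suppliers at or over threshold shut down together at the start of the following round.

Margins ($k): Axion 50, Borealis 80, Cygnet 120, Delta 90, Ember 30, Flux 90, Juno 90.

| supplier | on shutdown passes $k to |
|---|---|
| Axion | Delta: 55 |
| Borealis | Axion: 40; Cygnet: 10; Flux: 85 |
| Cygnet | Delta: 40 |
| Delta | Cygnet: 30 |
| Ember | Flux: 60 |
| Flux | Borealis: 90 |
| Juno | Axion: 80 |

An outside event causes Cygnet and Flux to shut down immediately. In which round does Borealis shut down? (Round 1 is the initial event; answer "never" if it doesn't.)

2

Round 1 — Cygnet, Flux shut down (initial).
  Borealis: +90 → 90 ≥ 80
  Delta: +40 → 40 < 90
Round 2 — Borealis shuts down.
  Axion: +40 → 40 < 50
No further shutdowns.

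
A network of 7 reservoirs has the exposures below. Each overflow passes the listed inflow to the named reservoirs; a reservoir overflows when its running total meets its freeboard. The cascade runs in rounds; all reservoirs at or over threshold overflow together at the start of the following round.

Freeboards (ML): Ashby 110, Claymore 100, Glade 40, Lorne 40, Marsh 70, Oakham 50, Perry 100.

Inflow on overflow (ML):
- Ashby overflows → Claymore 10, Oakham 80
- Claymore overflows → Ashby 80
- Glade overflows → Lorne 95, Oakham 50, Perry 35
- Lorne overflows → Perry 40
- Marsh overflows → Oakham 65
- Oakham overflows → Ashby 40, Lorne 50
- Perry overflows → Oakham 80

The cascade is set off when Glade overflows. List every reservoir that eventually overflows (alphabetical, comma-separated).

Round 1 — Glade overflows (initial).
  Lorne: +95 → 95 ≥ 40
  Oakham: +50 → 50 ≥ 50
  Perry: +35 → 35 < 100
Round 2 — Lorne, Oakham overflow.
  Ashby: +40 → 40 < 110
  Perry: +40 → 75 < 100
No further overflows.

Glade, Lorne, Oakham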